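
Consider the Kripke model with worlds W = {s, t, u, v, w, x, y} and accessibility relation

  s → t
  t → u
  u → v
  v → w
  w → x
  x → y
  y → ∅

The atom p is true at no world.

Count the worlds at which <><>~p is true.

5

s: successors {t}; <>~p there: t:T. ✓
t: successors {u}; <>~p there: u:T. ✓
u: successors {v}; <>~p there: v:T. ✓
v: successors {w}; <>~p there: w:T. ✓
w: successors {x}; <>~p there: x:T. ✓
x: successors {y}; <>~p there: y:F. ✗
y: no successors, so <><>~p fails. ✗
Satisfying worlds: {s, t, u, v, w}.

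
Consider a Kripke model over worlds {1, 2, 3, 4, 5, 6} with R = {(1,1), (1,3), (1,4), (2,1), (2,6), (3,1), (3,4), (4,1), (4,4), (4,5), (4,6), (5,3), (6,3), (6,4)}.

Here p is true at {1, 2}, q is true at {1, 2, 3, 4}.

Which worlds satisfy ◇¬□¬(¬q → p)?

1: successors {1, 3, 4}; ¬□¬(¬q → p) there: 1:T, 3:T, 4:T. ✓
2: successors {1, 6}; ¬□¬(¬q → p) there: 1:T, 6:T. ✓
3: successors {1, 4}; ¬□¬(¬q → p) there: 1:T, 4:T. ✓
4: successors {1, 4, 5, 6}; ¬□¬(¬q → p) there: 1:T, 4:T, 5:T, 6:T. ✓
5: successors {3}; ¬□¬(¬q → p) there: 3:T. ✓
6: successors {3, 4}; ¬□¬(¬q → p) there: 3:T, 4:T. ✓

{1, 2, 3, 4, 5, 6}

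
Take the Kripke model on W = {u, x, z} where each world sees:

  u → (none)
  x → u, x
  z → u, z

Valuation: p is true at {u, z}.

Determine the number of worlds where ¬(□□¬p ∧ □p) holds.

u: □□¬p ∧ □p is T. ✗
x: □□¬p ∧ □p is F. ✓
z: □□¬p ∧ □p is F. ✓
Satisfying worlds: {x, z}.

2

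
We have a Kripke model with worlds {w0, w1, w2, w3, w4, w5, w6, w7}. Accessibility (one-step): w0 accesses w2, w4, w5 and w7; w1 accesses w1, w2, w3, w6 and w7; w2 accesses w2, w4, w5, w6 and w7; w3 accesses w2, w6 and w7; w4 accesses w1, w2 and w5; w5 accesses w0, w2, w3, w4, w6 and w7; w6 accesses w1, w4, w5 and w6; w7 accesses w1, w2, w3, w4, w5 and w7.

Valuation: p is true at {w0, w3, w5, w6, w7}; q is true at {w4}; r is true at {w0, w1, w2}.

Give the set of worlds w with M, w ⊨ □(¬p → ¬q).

{w1, w3, w4}

w0: successors {w2, w4, w5, w7}; ¬p → ¬q there: w2:T, w4:F, w5:T, w7:T. ✗
w1: successors {w1, w2, w3, w6, w7}; ¬p → ¬q there: w1:T, w2:T, w3:T, w6:T, w7:T. ✓
w2: successors {w2, w4, w5, w6, w7}; ¬p → ¬q there: w2:T, w4:F, w5:T, w6:T, w7:T. ✗
w3: successors {w2, w6, w7}; ¬p → ¬q there: w2:T, w6:T, w7:T. ✓
w4: successors {w1, w2, w5}; ¬p → ¬q there: w1:T, w2:T, w5:T. ✓
w5: successors {w0, w2, w3, w4, w6, w7}; ¬p → ¬q there: w0:T, w2:T, w3:T, w4:F, w6:T, w7:T. ✗
w6: successors {w1, w4, w5, w6}; ¬p → ¬q there: w1:T, w4:F, w5:T, w6:T. ✗
w7: successors {w1, w2, w3, w4, w5, w7}; ¬p → ¬q there: w1:T, w2:T, w3:T, w4:F, w5:T, w7:T. ✗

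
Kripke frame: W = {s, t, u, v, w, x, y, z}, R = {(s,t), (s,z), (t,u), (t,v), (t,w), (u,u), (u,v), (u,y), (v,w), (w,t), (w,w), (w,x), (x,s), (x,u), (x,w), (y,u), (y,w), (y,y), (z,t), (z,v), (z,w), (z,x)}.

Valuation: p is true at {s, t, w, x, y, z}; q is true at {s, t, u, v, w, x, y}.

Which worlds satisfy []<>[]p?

{s, t, u, v, w, y, z}

s: successors {t, z}; <>[]p there: t:T, z:T. ✓
t: successors {u, v, w}; <>[]p there: u:T, v:T, w:T. ✓
u: successors {u, v, y}; <>[]p there: u:T, v:T, y:T. ✓
v: successors {w}; <>[]p there: w:T. ✓
w: successors {t, w, x}; <>[]p there: t:T, w:T, x:T. ✓
x: successors {s, u, w}; <>[]p there: s:F, u:T, w:T. ✗
y: successors {u, w, y}; <>[]p there: u:T, w:T, y:T. ✓
z: successors {t, v, w, x}; <>[]p there: t:T, v:T, w:T, x:T. ✓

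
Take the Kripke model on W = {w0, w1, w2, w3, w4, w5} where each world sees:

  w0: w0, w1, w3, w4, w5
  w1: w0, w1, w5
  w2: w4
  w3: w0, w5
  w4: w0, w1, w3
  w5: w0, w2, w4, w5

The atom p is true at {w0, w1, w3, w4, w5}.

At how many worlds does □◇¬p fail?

w0: successors {w0, w1, w3, w4, w5}; ◇¬p there: w0:F, w1:F, w3:F, w4:F, w5:T. ✗
w1: successors {w0, w1, w5}; ◇¬p there: w0:F, w1:F, w5:T. ✗
w2: successors {w4}; ◇¬p there: w4:F. ✗
w3: successors {w0, w5}; ◇¬p there: w0:F, w5:T. ✗
w4: successors {w0, w1, w3}; ◇¬p there: w0:F, w1:F, w3:F. ✗
w5: successors {w0, w2, w4, w5}; ◇¬p there: w0:F, w2:F, w4:F, w5:T. ✗
Satisfying worlds: ∅.
So □◇¬p fails at the other 6 worlds.

6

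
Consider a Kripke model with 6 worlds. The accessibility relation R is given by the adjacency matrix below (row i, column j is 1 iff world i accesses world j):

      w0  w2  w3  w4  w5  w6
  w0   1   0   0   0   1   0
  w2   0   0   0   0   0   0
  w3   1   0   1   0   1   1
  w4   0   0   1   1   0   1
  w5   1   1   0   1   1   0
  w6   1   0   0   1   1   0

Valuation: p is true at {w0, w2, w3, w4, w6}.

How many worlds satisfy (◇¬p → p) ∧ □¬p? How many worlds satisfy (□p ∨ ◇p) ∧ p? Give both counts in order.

For (◇¬p → p) ∧ □¬p:
w0: ◇¬p → p is T, □¬p is F. ✗
w2: ◇¬p → p is T, □¬p is T. ✓
w3: ◇¬p → p is T, □¬p is F. ✗
w4: ◇¬p → p is T, □¬p is F. ✗
w5: ◇¬p → p is F, □¬p is F. ✗
w6: ◇¬p → p is T, □¬p is F. ✗
— 1 world.
For (□p ∨ ◇p) ∧ p:
w0: □p ∨ ◇p is T, p is T. ✓
w2: □p ∨ ◇p is T, p is T. ✓
w3: □p ∨ ◇p is T, p is T. ✓
w4: □p ∨ ◇p is T, p is T. ✓
w5: □p ∨ ◇p is T, p is F. ✗
w6: □p ∨ ◇p is T, p is T. ✓
— 5 worlds.

1 and 5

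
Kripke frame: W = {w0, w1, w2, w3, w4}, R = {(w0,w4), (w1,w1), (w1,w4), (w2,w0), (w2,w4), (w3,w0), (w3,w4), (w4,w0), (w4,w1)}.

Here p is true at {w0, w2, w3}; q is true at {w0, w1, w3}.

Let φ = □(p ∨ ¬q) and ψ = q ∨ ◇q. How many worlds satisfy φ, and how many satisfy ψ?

For □(p ∨ ¬q):
w0: successors {w4}; p ∨ ¬q there: w4:T. ✓
w1: successors {w1, w4}; p ∨ ¬q there: w1:F, w4:T. ✗
w2: successors {w0, w4}; p ∨ ¬q there: w0:T, w4:T. ✓
w3: successors {w0, w4}; p ∨ ¬q there: w0:T, w4:T. ✓
w4: successors {w0, w1}; p ∨ ¬q there: w0:T, w1:F. ✗
— 3 worlds.
For q ∨ ◇q:
w0: q is T, ◇q is F. ✓
w1: q is T, ◇q is T. ✓
w2: q is F, ◇q is T. ✓
w3: q is T, ◇q is T. ✓
w4: q is F, ◇q is T. ✓
— 5 worlds.

3 and 5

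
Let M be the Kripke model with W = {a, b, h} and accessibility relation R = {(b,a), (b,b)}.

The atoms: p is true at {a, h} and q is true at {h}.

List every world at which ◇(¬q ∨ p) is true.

{b}

a: no successors, so ◇(¬q ∨ p) fails. ✗
b: successors {a, b}; ¬q ∨ p there: a:T, b:T. ✓
h: no successors, so ◇(¬q ∨ p) fails. ✗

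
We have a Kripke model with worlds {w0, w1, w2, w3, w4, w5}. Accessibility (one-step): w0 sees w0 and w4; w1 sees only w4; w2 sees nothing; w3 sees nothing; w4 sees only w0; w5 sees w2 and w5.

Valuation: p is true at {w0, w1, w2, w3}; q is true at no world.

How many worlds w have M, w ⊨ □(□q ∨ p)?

3

w0: successors {w0, w4}; □q ∨ p there: w0:T, w4:F. ✗
w1: successors {w4}; □q ∨ p there: w4:F. ✗
w2: no successors, so □(□q ∨ p) holds vacuously. ✓
w3: no successors, so □(□q ∨ p) holds vacuously. ✓
w4: successors {w0}; □q ∨ p there: w0:T. ✓
w5: successors {w2, w5}; □q ∨ p there: w2:T, w5:F. ✗
Satisfying worlds: {w2, w3, w4}.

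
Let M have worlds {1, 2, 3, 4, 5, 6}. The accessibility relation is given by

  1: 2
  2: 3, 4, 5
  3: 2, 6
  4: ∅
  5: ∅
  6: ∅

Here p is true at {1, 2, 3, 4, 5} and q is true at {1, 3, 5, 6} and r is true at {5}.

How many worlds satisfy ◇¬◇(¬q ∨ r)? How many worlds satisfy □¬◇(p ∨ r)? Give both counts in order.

For ◇¬◇(¬q ∨ r):
1: successors {2}; ¬◇(¬q ∨ r) there: 2:F. ✗
2: successors {3, 4, 5}; ¬◇(¬q ∨ r) there: 3:F, 4:T, 5:T. ✓
3: successors {2, 6}; ¬◇(¬q ∨ r) there: 2:F, 6:T. ✓
4: no successors, so ◇¬◇(¬q ∨ r) fails. ✗
5: no successors, so ◇¬◇(¬q ∨ r) fails. ✗
6: no successors, so ◇¬◇(¬q ∨ r) fails. ✗
— 2 worlds.
For □¬◇(p ∨ r):
1: successors {2}; ¬◇(p ∨ r) there: 2:F. ✗
2: successors {3, 4, 5}; ¬◇(p ∨ r) there: 3:F, 4:T, 5:T. ✗
3: successors {2, 6}; ¬◇(p ∨ r) there: 2:F, 6:T. ✗
4: no successors, so □¬◇(p ∨ r) holds vacuously. ✓
5: no successors, so □¬◇(p ∨ r) holds vacuously. ✓
6: no successors, so □¬◇(p ∨ r) holds vacuously. ✓
— 3 worlds.

2 and 3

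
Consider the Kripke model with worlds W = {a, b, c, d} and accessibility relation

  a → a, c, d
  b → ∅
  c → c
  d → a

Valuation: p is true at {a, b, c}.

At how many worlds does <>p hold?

a: successors {a, c, d}; p there: a:T, c:T, d:F. ✓
b: no successors, so <>p fails. ✗
c: successors {c}; p there: c:T. ✓
d: successors {a}; p there: a:T. ✓
Satisfying worlds: {a, c, d}.

3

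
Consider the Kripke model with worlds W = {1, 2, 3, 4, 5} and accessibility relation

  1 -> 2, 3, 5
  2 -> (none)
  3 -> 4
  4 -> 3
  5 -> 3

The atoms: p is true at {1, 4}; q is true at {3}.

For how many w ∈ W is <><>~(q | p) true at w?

1: successors {2, 3, 5}; <>~(q | p) there: 2:F, 3:F, 5:F. ✗
2: no successors, so <><>~(q | p) fails. ✗
3: successors {4}; <>~(q | p) there: 4:F. ✗
4: successors {3}; <>~(q | p) there: 3:F. ✗
5: successors {3}; <>~(q | p) there: 3:F. ✗
Satisfying worlds: ∅.

0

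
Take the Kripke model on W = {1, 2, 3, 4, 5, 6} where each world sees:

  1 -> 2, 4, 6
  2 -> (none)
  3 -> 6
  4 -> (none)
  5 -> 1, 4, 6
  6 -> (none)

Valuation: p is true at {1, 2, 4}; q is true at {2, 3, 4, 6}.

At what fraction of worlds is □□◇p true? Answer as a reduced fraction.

1: successors {2, 4, 6}; □◇p there: 2:T, 4:T, 6:T. ✓
2: no successors, so □□◇p holds vacuously. ✓
3: successors {6}; □◇p there: 6:T. ✓
4: no successors, so □□◇p holds vacuously. ✓
5: successors {1, 4, 6}; □◇p there: 1:F, 4:T, 6:T. ✗
6: no successors, so □□◇p holds vacuously. ✓
That's 5 of 6 worlds, so 5/6.

5/6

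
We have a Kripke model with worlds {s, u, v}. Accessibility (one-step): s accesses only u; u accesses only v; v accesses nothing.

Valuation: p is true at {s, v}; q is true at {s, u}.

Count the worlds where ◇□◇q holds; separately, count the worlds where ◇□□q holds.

For ◇□◇q:
s: successors {u}; □◇q there: u:F. ✗
u: successors {v}; □◇q there: v:T. ✓
v: no successors, so ◇□◇q fails. ✗
— 1 world.
For ◇□□q:
s: successors {u}; □□q there: u:T. ✓
u: successors {v}; □□q there: v:T. ✓
v: no successors, so ◇□□q fails. ✗
— 2 worlds.

1 and 2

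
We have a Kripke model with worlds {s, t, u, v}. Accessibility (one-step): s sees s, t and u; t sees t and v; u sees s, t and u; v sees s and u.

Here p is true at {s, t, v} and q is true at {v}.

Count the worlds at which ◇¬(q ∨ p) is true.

3

s: successors {s, t, u}; ¬(q ∨ p) there: s:F, t:F, u:T. ✓
t: successors {t, v}; ¬(q ∨ p) there: t:F, v:F. ✗
u: successors {s, t, u}; ¬(q ∨ p) there: s:F, t:F, u:T. ✓
v: successors {s, u}; ¬(q ∨ p) there: s:F, u:T. ✓
Satisfying worlds: {s, u, v}.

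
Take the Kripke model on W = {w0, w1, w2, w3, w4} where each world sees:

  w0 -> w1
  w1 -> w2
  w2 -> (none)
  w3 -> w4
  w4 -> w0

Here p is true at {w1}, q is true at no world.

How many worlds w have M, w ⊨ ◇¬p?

w0: successors {w1}; ¬p there: w1:F. ✗
w1: successors {w2}; ¬p there: w2:T. ✓
w2: no successors, so ◇¬p fails. ✗
w3: successors {w4}; ¬p there: w4:T. ✓
w4: successors {w0}; ¬p there: w0:T. ✓
Satisfying worlds: {w1, w3, w4}.

3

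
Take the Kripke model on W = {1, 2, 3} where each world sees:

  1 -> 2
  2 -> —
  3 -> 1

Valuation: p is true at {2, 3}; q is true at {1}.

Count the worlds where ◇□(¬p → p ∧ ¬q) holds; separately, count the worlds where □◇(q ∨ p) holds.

For ◇□(¬p → p ∧ ¬q):
1: successors {2}; □(¬p → p ∧ ¬q) there: 2:T. ✓
2: no successors, so ◇□(¬p → p ∧ ¬q) fails. ✗
3: successors {1}; □(¬p → p ∧ ¬q) there: 1:T. ✓
— 2 worlds.
For □◇(q ∨ p):
1: successors {2}; ◇(q ∨ p) there: 2:F. ✗
2: no successors, so □◇(q ∨ p) holds vacuously. ✓
3: successors {1}; ◇(q ∨ p) there: 1:T. ✓
— 2 worlds.

2 and 2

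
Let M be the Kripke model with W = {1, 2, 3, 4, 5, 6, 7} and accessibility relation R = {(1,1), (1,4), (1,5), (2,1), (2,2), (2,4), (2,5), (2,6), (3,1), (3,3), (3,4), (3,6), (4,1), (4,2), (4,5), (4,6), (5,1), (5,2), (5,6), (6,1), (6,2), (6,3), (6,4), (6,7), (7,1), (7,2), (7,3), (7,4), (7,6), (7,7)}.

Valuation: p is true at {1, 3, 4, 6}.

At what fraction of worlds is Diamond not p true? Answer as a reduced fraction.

1: successors {1, 4, 5}; not p there: 1:F, 4:F, 5:T. ✓
2: successors {1, 2, 4, 5, 6}; not p there: 1:F, 2:T, 4:F, 5:T, 6:F. ✓
3: successors {1, 3, 4, 6}; not p there: 1:F, 3:F, 4:F, 6:F. ✗
4: successors {1, 2, 5, 6}; not p there: 1:F, 2:T, 5:T, 6:F. ✓
5: successors {1, 2, 6}; not p there: 1:F, 2:T, 6:F. ✓
6: successors {1, 2, 3, 4, 7}; not p there: 1:F, 2:T, 3:F, 4:F, 7:T. ✓
7: successors {1, 2, 3, 4, 6, 7}; not p there: 1:F, 2:T, 3:F, 4:F, 6:F, 7:T. ✓
That's 6 of 7 worlds, so 6/7.

6/7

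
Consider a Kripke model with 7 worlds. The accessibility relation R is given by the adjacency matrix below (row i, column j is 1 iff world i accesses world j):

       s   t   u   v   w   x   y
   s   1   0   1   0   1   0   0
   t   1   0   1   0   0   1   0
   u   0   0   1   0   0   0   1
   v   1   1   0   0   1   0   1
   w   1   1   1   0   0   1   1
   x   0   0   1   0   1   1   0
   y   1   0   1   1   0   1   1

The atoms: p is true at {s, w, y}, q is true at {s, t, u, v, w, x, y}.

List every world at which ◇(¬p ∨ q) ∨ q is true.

s: ◇(¬p ∨ q) is T, q is T. ✓
t: ◇(¬p ∨ q) is T, q is T. ✓
u: ◇(¬p ∨ q) is T, q is T. ✓
v: ◇(¬p ∨ q) is T, q is T. ✓
w: ◇(¬p ∨ q) is T, q is T. ✓
x: ◇(¬p ∨ q) is T, q is T. ✓
y: ◇(¬p ∨ q) is T, q is T. ✓

{s, t, u, v, w, x, y}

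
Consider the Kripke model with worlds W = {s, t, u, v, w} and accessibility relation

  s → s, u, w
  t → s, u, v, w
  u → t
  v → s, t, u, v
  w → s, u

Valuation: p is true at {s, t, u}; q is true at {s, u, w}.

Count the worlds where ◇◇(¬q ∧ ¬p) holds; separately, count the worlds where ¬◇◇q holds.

3 and 0

For ◇◇(¬q ∧ ¬p):
s: successors {s, u, w}; ◇(¬q ∧ ¬p) there: s:F, u:F, w:F. ✗
t: successors {s, u, v, w}; ◇(¬q ∧ ¬p) there: s:F, u:F, v:T, w:F. ✓
u: successors {t}; ◇(¬q ∧ ¬p) there: t:T. ✓
v: successors {s, t, u, v}; ◇(¬q ∧ ¬p) there: s:F, t:T, u:F, v:T. ✓
w: successors {s, u}; ◇(¬q ∧ ¬p) there: s:F, u:F. ✗
— 3 worlds.
For ¬◇◇q:
s: ◇◇q is T. ✗
t: ◇◇q is T. ✗
u: ◇◇q is T. ✗
v: ◇◇q is T. ✗
w: ◇◇q is T. ✗
— 0 worlds.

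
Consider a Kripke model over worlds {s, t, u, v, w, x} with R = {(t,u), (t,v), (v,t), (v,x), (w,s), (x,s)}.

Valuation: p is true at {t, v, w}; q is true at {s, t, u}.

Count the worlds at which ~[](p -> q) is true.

1

s: [](p -> q) is T. ✗
t: [](p -> q) is F. ✓
u: [](p -> q) is T. ✗
v: [](p -> q) is T. ✗
w: [](p -> q) is T. ✗
x: [](p -> q) is T. ✗
Satisfying worlds: {t}.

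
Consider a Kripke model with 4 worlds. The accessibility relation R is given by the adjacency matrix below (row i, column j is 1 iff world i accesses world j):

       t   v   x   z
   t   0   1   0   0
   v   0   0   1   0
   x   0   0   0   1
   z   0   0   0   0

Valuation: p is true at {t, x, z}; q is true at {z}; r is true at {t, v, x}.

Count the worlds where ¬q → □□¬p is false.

2

t: ¬q is T, □□¬p is F. ✗
v: ¬q is T, □□¬p is F. ✗
x: ¬q is T, □□¬p is T. ✓
z: ¬q is F, □□¬p is T. ✓
Satisfying worlds: {x, z}.
So ¬q → □□¬p fails at the other 2 worlds.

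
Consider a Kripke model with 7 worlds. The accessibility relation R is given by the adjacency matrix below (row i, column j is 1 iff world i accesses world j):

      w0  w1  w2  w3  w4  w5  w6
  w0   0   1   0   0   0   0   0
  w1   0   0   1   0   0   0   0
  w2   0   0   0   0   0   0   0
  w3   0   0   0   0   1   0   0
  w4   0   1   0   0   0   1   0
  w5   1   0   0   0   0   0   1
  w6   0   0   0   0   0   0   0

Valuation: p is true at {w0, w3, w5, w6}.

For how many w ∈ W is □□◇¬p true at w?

4

w0: successors {w1}; □◇¬p there: w1:F. ✗
w1: successors {w2}; □◇¬p there: w2:T. ✓
w2: no successors, so □□◇¬p holds vacuously. ✓
w3: successors {w4}; □◇¬p there: w4:F. ✗
w4: successors {w1, w5}; □◇¬p there: w1:F, w5:F. ✗
w5: successors {w0, w6}; □◇¬p there: w0:T, w6:T. ✓
w6: no successors, so □□◇¬p holds vacuously. ✓
Satisfying worlds: {w1, w2, w5, w6}.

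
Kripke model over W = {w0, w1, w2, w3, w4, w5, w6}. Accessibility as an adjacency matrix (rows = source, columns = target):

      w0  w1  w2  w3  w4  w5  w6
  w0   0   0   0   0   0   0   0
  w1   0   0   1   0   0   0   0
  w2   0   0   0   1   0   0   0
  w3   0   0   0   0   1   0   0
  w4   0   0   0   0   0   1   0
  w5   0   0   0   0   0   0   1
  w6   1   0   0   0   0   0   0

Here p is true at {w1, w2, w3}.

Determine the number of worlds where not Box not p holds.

w0: Box not p is T. ✗
w1: Box not p is F. ✓
w2: Box not p is F. ✓
w3: Box not p is T. ✗
w4: Box not p is T. ✗
w5: Box not p is T. ✗
w6: Box not p is T. ✗
Satisfying worlds: {w1, w2}.

2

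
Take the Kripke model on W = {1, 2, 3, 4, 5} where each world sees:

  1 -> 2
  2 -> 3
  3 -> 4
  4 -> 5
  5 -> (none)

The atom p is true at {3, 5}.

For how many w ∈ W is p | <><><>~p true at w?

3

1: p is F, <><><>~p is T. ✓
2: p is F, <><><>~p is F. ✗
3: p is T, <><><>~p is F. ✓
4: p is F, <><><>~p is F. ✗
5: p is T, <><><>~p is F. ✓
Satisfying worlds: {1, 3, 5}.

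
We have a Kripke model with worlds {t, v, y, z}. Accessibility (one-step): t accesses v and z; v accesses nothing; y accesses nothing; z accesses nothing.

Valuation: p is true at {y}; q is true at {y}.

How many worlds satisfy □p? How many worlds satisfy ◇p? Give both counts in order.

3 and 0

For □p:
t: successors {v, z}; p there: v:F, z:F. ✗
v: no successors, so □p holds vacuously. ✓
y: no successors, so □p holds vacuously. ✓
z: no successors, so □p holds vacuously. ✓
— 3 worlds.
For ◇p:
t: successors {v, z}; p there: v:F, z:F. ✗
v: no successors, so ◇p fails. ✗
y: no successors, so ◇p fails. ✗
z: no successors, so ◇p fails. ✗
— 0 worlds.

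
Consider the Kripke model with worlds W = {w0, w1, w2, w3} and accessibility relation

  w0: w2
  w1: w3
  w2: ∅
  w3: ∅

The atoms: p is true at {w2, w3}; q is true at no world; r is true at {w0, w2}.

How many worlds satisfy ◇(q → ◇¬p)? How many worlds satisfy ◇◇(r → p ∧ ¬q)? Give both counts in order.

2 and 0

For ◇(q → ◇¬p):
w0: successors {w2}; q → ◇¬p there: w2:T. ✓
w1: successors {w3}; q → ◇¬p there: w3:T. ✓
w2: no successors, so ◇(q → ◇¬p) fails. ✗
w3: no successors, so ◇(q → ◇¬p) fails. ✗
— 2 worlds.
For ◇◇(r → p ∧ ¬q):
w0: successors {w2}; ◇(r → p ∧ ¬q) there: w2:F. ✗
w1: successors {w3}; ◇(r → p ∧ ¬q) there: w3:F. ✗
w2: no successors, so ◇◇(r → p ∧ ¬q) fails. ✗
w3: no successors, so ◇◇(r → p ∧ ¬q) fails. ✗
— 0 worlds.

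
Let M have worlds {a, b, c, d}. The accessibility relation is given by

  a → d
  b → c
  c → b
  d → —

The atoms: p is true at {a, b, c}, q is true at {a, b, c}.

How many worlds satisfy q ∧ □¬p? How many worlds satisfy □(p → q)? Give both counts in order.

1 and 4

For q ∧ □¬p:
a: q is T, □¬p is T. ✓
b: q is T, □¬p is F. ✗
c: q is T, □¬p is F. ✗
d: q is F, □¬p is T. ✗
— 1 world.
For □(p → q):
a: successors {d}; p → q there: d:T. ✓
b: successors {c}; p → q there: c:T. ✓
c: successors {b}; p → q there: b:T. ✓
d: no successors, so □(p → q) holds vacuously. ✓
— 4 worlds.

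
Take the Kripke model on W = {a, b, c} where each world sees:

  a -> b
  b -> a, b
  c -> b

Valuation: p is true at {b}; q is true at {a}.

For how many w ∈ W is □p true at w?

a: successors {b}; p there: b:T. ✓
b: successors {a, b}; p there: a:F, b:T. ✗
c: successors {b}; p there: b:T. ✓
Satisfying worlds: {a, c}.

2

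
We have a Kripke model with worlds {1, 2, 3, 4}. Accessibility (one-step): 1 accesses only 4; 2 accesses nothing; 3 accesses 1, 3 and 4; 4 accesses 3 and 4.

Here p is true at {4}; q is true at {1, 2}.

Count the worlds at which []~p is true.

1

1: successors {4}; ~p there: 4:F. ✗
2: no successors, so []~p holds vacuously. ✓
3: successors {1, 3, 4}; ~p there: 1:T, 3:T, 4:F. ✗
4: successors {3, 4}; ~p there: 3:T, 4:F. ✗
Satisfying worlds: {2}.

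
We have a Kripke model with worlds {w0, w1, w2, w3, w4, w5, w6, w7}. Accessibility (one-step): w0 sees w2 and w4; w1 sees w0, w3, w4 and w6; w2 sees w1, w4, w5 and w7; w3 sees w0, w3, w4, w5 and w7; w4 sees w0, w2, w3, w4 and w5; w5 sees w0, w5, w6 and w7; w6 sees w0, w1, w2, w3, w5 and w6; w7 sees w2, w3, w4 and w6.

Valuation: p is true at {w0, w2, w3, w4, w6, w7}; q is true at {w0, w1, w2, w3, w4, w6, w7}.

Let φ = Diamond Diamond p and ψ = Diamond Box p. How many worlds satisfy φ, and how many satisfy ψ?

8 and 6

For Diamond Diamond p:
w0: successors {w2, w4}; Diamond p there: w2:T, w4:T. ✓
w1: successors {w0, w3, w4, w6}; Diamond p there: w0:T, w3:T, w4:T, w6:T. ✓
w2: successors {w1, w4, w5, w7}; Diamond p there: w1:T, w4:T, w5:T, w7:T. ✓
w3: successors {w0, w3, w4, w5, w7}; Diamond p there: w0:T, w3:T, w4:T, w5:T, w7:T. ✓
w4: successors {w0, w2, w3, w4, w5}; Diamond p there: w0:T, w2:T, w3:T, w4:T, w5:T. ✓
w5: successors {w0, w5, w6, w7}; Diamond p there: w0:T, w5:T, w6:T, w7:T. ✓
w6: successors {w0, w1, w2, w3, w5, w6}; Diamond p there: w0:T, w1:T, w2:T, w3:T, w5:T, w6:T. ✓
w7: successors {w2, w3, w4, w6}; Diamond p there: w2:T, w3:T, w4:T, w6:T. ✓
— 8 worlds.
For Diamond Box p:
w0: successors {w2, w4}; Box p there: w2:F, w4:F. ✗
w1: successors {w0, w3, w4, w6}; Box p there: w0:T, w3:F, w4:F, w6:F. ✓
w2: successors {w1, w4, w5, w7}; Box p there: w1:T, w4:F, w5:F, w7:T. ✓
w3: successors {w0, w3, w4, w5, w7}; Box p there: w0:T, w3:F, w4:F, w5:F, w7:T. ✓
w4: successors {w0, w2, w3, w4, w5}; Box p there: w0:T, w2:F, w3:F, w4:F, w5:F. ✓
w5: successors {w0, w5, w6, w7}; Box p there: w0:T, w5:F, w6:F, w7:T. ✓
w6: successors {w0, w1, w2, w3, w5, w6}; Box p there: w0:T, w1:T, w2:F, w3:F, w5:F, w6:F. ✓
w7: successors {w2, w3, w4, w6}; Box p there: w2:F, w3:F, w4:F, w6:F. ✗
— 6 worlds.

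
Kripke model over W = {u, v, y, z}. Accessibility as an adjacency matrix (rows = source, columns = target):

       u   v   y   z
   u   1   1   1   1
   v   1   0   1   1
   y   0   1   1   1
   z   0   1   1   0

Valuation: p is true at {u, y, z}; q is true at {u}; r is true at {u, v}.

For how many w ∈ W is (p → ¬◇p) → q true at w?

3

u: p → ¬◇p is F, q is T. ✓
v: p → ¬◇p is T, q is F. ✗
y: p → ¬◇p is F, q is F. ✓
z: p → ¬◇p is F, q is F. ✓
Satisfying worlds: {u, y, z}.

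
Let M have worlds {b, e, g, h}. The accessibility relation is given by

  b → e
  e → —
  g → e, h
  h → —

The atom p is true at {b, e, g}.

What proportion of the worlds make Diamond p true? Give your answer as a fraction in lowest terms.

b: successors {e}; p there: e:T. ✓
e: no successors, so Diamond p fails. ✗
g: successors {e, h}; p there: e:T, h:F. ✓
h: no successors, so Diamond p fails. ✗
That's 2 of 4 worlds, so 2/4 = 1/2.

1/2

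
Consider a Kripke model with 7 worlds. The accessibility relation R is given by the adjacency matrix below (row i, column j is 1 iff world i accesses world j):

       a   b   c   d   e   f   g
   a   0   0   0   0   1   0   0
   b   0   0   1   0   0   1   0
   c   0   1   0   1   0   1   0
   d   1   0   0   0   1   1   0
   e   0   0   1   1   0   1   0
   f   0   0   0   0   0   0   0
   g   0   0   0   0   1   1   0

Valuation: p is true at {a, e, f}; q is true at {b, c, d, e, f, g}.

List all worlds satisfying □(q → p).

a: successors {e}; q → p there: e:T. ✓
b: successors {c, f}; q → p there: c:F, f:T. ✗
c: successors {b, d, f}; q → p there: b:F, d:F, f:T. ✗
d: successors {a, e, f}; q → p there: a:T, e:T, f:T. ✓
e: successors {c, d, f}; q → p there: c:F, d:F, f:T. ✗
f: no successors, so □(q → p) holds vacuously. ✓
g: successors {e, f}; q → p there: e:T, f:T. ✓

{a, d, f, g}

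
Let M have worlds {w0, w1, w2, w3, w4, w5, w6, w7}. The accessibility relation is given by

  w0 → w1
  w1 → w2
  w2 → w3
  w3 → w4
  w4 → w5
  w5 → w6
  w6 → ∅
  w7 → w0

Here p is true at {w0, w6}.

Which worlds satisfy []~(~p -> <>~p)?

w0: successors {w1}; ~(~p -> <>~p) there: w1:F. ✗
w1: successors {w2}; ~(~p -> <>~p) there: w2:F. ✗
w2: successors {w3}; ~(~p -> <>~p) there: w3:F. ✗
w3: successors {w4}; ~(~p -> <>~p) there: w4:F. ✗
w4: successors {w5}; ~(~p -> <>~p) there: w5:T. ✓
w5: successors {w6}; ~(~p -> <>~p) there: w6:F. ✗
w6: no successors, so []~(~p -> <>~p) holds vacuously. ✓
w7: successors {w0}; ~(~p -> <>~p) there: w0:F. ✗

{w4, w6}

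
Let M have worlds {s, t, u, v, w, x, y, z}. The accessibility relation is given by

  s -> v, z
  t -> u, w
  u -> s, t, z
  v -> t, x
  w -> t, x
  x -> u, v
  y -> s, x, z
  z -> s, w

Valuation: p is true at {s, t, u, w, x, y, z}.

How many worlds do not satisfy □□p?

5

s: successors {v, z}; □p there: v:T, z:T. ✓
t: successors {u, w}; □p there: u:T, w:T. ✓
u: successors {s, t, z}; □p there: s:F, t:T, z:T. ✗
v: successors {t, x}; □p there: t:T, x:F. ✗
w: successors {t, x}; □p there: t:T, x:F. ✗
x: successors {u, v}; □p there: u:T, v:T. ✓
y: successors {s, x, z}; □p there: s:F, x:F, z:T. ✗
z: successors {s, w}; □p there: s:F, w:T. ✗
Satisfying worlds: {s, t, x}.
So □□p fails at the other 5 worlds.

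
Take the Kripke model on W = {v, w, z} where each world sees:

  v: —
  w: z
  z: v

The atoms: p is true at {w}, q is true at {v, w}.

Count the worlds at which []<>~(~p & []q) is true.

1

v: no successors, so []<>~(~p & []q) holds vacuously. ✓
w: successors {z}; <>~(~p & []q) there: z:F. ✗
z: successors {v}; <>~(~p & []q) there: v:F. ✗
Satisfying worlds: {v}.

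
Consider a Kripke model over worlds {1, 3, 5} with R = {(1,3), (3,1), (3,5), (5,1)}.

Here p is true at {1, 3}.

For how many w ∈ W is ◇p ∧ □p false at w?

1: ◇p is T, □p is T. ✓
3: ◇p is T, □p is F. ✗
5: ◇p is T, □p is T. ✓
Satisfying worlds: {1, 5}.
So ◇p ∧ □p fails at the other 1 world.

1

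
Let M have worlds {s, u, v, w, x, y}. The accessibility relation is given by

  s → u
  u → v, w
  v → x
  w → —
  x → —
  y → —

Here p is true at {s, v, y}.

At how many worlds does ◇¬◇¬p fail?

4

s: successors {u}; ¬◇¬p there: u:F. ✗
u: successors {v, w}; ¬◇¬p there: v:F, w:T. ✓
v: successors {x}; ¬◇¬p there: x:T. ✓
w: no successors, so ◇¬◇¬p fails. ✗
x: no successors, so ◇¬◇¬p fails. ✗
y: no successors, so ◇¬◇¬p fails. ✗
Satisfying worlds: {u, v}.
So ◇¬◇¬p fails at the other 4 worlds.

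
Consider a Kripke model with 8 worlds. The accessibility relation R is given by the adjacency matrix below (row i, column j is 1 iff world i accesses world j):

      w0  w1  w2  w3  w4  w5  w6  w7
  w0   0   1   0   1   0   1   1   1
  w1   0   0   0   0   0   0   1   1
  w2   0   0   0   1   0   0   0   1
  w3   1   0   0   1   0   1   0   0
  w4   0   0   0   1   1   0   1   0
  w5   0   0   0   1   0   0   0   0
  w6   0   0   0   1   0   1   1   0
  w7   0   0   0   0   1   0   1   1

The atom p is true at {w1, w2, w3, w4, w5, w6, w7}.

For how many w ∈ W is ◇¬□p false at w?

2

w0: successors {w1, w3, w5, w6, w7}; ¬□p there: w1:F, w3:T, w5:F, w6:F, w7:F. ✓
w1: successors {w6, w7}; ¬□p there: w6:F, w7:F. ✗
w2: successors {w3, w7}; ¬□p there: w3:T, w7:F. ✓
w3: successors {w0, w3, w5}; ¬□p there: w0:F, w3:T, w5:F. ✓
w4: successors {w3, w4, w6}; ¬□p there: w3:T, w4:F, w6:F. ✓
w5: successors {w3}; ¬□p there: w3:T. ✓
w6: successors {w3, w5, w6}; ¬□p there: w3:T, w5:F, w6:F. ✓
w7: successors {w4, w6, w7}; ¬□p there: w4:F, w6:F, w7:F. ✗
Satisfying worlds: {w0, w2, w3, w4, w5, w6}.
So ◇¬□p fails at the other 2 worlds.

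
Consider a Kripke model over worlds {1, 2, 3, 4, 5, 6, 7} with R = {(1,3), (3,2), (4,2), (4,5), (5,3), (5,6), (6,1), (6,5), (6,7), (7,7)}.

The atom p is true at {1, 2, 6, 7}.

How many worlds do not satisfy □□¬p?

1: successors {3}; □¬p there: 3:F. ✗
2: no successors, so □□¬p holds vacuously. ✓
3: successors {2}; □¬p there: 2:T. ✓
4: successors {2, 5}; □¬p there: 2:T, 5:F. ✗
5: successors {3, 6}; □¬p there: 3:F, 6:F. ✗
6: successors {1, 5, 7}; □¬p there: 1:T, 5:F, 7:F. ✗
7: successors {7}; □¬p there: 7:F. ✗
Satisfying worlds: {2, 3}.
So □□¬p fails at the other 5 worlds.

5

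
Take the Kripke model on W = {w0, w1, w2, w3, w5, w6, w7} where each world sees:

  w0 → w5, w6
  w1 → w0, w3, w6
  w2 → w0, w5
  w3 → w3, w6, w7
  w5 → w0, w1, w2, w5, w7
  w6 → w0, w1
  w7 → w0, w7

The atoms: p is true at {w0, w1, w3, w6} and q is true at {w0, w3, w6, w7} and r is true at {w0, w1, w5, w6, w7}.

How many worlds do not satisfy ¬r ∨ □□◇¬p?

5

w0: ¬r is F, □□◇¬p is F. ✗
w1: ¬r is F, □□◇¬p is F. ✗
w2: ¬r is T, □□◇¬p is F. ✓
w3: ¬r is T, □□◇¬p is F. ✓
w5: ¬r is F, □□◇¬p is F. ✗
w6: ¬r is F, □□◇¬p is F. ✗
w7: ¬r is F, □□◇¬p is F. ✗
Satisfying worlds: {w2, w3}.
So ¬r ∨ □□◇¬p fails at the other 5 worlds.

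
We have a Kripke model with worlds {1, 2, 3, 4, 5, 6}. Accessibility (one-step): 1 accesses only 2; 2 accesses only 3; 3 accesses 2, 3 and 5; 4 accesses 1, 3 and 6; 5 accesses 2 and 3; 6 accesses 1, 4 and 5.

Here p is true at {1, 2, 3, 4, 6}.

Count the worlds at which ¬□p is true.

2

1: □p is T. ✗
2: □p is T. ✗
3: □p is F. ✓
4: □p is T. ✗
5: □p is T. ✗
6: □p is F. ✓
Satisfying worlds: {3, 6}.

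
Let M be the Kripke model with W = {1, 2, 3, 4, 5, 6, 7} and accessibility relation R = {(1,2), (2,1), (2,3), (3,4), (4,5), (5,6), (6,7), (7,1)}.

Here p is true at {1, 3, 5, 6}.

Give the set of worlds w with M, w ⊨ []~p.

{1, 3, 6}

1: successors {2}; ~p there: 2:T. ✓
2: successors {1, 3}; ~p there: 1:F, 3:F. ✗
3: successors {4}; ~p there: 4:T. ✓
4: successors {5}; ~p there: 5:F. ✗
5: successors {6}; ~p there: 6:F. ✗
6: successors {7}; ~p there: 7:T. ✓
7: successors {1}; ~p there: 1:F. ✗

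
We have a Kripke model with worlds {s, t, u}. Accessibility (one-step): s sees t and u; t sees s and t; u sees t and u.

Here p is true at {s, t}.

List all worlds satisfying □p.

{t}

s: successors {t, u}; p there: t:T, u:F. ✗
t: successors {s, t}; p there: s:T, t:T. ✓
u: successors {t, u}; p there: t:T, u:F. ✗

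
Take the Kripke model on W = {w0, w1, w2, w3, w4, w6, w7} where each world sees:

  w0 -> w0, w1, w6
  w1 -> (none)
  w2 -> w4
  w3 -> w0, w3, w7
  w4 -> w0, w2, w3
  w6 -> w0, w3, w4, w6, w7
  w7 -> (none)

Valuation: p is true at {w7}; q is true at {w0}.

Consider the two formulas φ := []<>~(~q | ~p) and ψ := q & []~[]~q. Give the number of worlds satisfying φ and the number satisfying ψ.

2 and 0

For []<>~(~q | ~p):
w0: successors {w0, w1, w6}; <>~(~q | ~p) there: w0:F, w1:F, w6:F. ✗
w1: no successors, so []<>~(~q | ~p) holds vacuously. ✓
w2: successors {w4}; <>~(~q | ~p) there: w4:F. ✗
w3: successors {w0, w3, w7}; <>~(~q | ~p) there: w0:F, w3:F, w7:F. ✗
w4: successors {w0, w2, w3}; <>~(~q | ~p) there: w0:F, w2:F, w3:F. ✗
w6: successors {w0, w3, w4, w6, w7}; <>~(~q | ~p) there: w0:F, w3:F, w4:F, w6:F, w7:F. ✗
w7: no successors, so []<>~(~q | ~p) holds vacuously. ✓
— 2 worlds.
For q & []~[]~q:
w0: q is T, []~[]~q is F. ✗
w1: q is F, []~[]~q is T. ✗
w2: q is F, []~[]~q is T. ✗
w3: q is F, []~[]~q is F. ✗
w4: q is F, []~[]~q is F. ✗
w6: q is F, []~[]~q is F. ✗
w7: q is F, []~[]~q is T. ✗
— 0 worlds.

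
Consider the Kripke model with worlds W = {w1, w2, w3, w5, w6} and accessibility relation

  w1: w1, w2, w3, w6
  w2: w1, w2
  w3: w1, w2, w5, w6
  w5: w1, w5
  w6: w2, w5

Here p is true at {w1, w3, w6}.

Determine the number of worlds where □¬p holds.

w1: successors {w1, w2, w3, w6}; ¬p there: w1:F, w2:T, w3:F, w6:F. ✗
w2: successors {w1, w2}; ¬p there: w1:F, w2:T. ✗
w3: successors {w1, w2, w5, w6}; ¬p there: w1:F, w2:T, w5:T, w6:F. ✗
w5: successors {w1, w5}; ¬p there: w1:F, w5:T. ✗
w6: successors {w2, w5}; ¬p there: w2:T, w5:T. ✓
Satisfying worlds: {w6}.

1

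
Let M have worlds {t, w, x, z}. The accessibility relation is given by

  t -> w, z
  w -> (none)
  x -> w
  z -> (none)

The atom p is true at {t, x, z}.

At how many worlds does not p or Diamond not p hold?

t: not p is F, Diamond not p is T. ✓
w: not p is T, Diamond not p is F. ✓
x: not p is F, Diamond not p is T. ✓
z: not p is F, Diamond not p is F. ✗
Satisfying worlds: {t, w, x}.

3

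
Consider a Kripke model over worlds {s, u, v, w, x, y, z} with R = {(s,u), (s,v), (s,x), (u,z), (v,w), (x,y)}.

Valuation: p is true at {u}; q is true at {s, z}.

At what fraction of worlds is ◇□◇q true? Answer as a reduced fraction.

s: successors {u, v, x}; □◇q there: u:F, v:F, x:F. ✗
u: successors {z}; □◇q there: z:T. ✓
v: successors {w}; □◇q there: w:T. ✓
w: no successors, so ◇□◇q fails. ✗
x: successors {y}; □◇q there: y:T. ✓
y: no successors, so ◇□◇q fails. ✗
z: no successors, so ◇□◇q fails. ✗
That's 3 of 7 worlds, so 3/7.

3/7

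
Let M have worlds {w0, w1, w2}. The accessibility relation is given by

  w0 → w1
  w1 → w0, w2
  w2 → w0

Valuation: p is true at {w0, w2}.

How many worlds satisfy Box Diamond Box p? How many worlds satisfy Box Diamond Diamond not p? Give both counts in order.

For Box Diamond Box p:
w0: successors {w1}; Diamond Box p there: w1:T. ✓
w1: successors {w0, w2}; Diamond Box p there: w0:T, w2:F. ✗
w2: successors {w0}; Diamond Box p there: w0:T. ✓
— 2 worlds.
For Box Diamond Diamond not p:
w0: successors {w1}; Diamond Diamond not p there: w1:T. ✓
w1: successors {w0, w2}; Diamond Diamond not p there: w0:F, w2:T. ✗
w2: successors {w0}; Diamond Diamond not p there: w0:F. ✗
— 1 world.

2 and 1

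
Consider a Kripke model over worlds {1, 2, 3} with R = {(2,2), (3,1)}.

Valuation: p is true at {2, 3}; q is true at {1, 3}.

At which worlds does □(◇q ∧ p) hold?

1: no successors, so □(◇q ∧ p) holds vacuously. ✓
2: successors {2}; ◇q ∧ p there: 2:F. ✗
3: successors {1}; ◇q ∧ p there: 1:F. ✗

{1}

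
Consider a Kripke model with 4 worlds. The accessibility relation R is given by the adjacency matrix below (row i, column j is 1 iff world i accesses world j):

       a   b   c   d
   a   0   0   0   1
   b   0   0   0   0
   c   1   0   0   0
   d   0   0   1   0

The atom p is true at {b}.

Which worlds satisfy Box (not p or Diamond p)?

a: successors {d}; not p or Diamond p there: d:T. ✓
b: no successors, so Box (not p or Diamond p) holds vacuously. ✓
c: successors {a}; not p or Diamond p there: a:T. ✓
d: successors {c}; not p or Diamond p there: c:T. ✓

{a, b, c, d}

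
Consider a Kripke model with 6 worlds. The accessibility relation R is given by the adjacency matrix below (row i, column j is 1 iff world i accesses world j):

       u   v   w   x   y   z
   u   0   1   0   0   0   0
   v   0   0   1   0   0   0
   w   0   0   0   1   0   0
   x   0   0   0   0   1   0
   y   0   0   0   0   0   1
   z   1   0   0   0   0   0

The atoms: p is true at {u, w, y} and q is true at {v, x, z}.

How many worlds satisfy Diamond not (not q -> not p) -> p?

3

u: Diamond not (not q -> not p) is F, p is T. ✓
v: Diamond not (not q -> not p) is T, p is F. ✗
w: Diamond not (not q -> not p) is F, p is T. ✓
x: Diamond not (not q -> not p) is T, p is F. ✗
y: Diamond not (not q -> not p) is F, p is T. ✓
z: Diamond not (not q -> not p) is T, p is F. ✗
Satisfying worlds: {u, w, y}.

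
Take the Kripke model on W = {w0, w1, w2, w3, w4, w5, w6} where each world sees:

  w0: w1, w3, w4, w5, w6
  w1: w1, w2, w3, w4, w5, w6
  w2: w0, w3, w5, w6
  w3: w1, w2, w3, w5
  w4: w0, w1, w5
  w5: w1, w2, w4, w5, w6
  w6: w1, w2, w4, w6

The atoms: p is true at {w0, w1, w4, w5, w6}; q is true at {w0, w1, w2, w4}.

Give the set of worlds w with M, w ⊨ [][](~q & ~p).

∅

w0: successors {w1, w3, w4, w5, w6}; [](~q & ~p) there: w1:F, w3:F, w4:F, w5:F, w6:F. ✗
w1: successors {w1, w2, w3, w4, w5, w6}; [](~q & ~p) there: w1:F, w2:F, w3:F, w4:F, w5:F, w6:F. ✗
w2: successors {w0, w3, w5, w6}; [](~q & ~p) there: w0:F, w3:F, w5:F, w6:F. ✗
w3: successors {w1, w2, w3, w5}; [](~q & ~p) there: w1:F, w2:F, w3:F, w5:F. ✗
w4: successors {w0, w1, w5}; [](~q & ~p) there: w0:F, w1:F, w5:F. ✗
w5: successors {w1, w2, w4, w5, w6}; [](~q & ~p) there: w1:F, w2:F, w4:F, w5:F, w6:F. ✗
w6: successors {w1, w2, w4, w6}; [](~q & ~p) there: w1:F, w2:F, w4:F, w6:F. ✗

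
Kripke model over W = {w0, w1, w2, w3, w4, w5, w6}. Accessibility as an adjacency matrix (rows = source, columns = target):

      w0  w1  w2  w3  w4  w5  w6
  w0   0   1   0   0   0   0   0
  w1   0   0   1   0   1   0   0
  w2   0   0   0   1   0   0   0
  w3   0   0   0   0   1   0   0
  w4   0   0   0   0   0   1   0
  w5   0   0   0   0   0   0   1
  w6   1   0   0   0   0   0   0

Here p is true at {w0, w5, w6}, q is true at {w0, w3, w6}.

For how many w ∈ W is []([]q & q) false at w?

w0: successors {w1}; []q & q there: w1:F. ✗
w1: successors {w2, w4}; []q & q there: w2:F, w4:F. ✗
w2: successors {w3}; []q & q there: w3:F. ✗
w3: successors {w4}; []q & q there: w4:F. ✗
w4: successors {w5}; []q & q there: w5:F. ✗
w5: successors {w6}; []q & q there: w6:T. ✓
w6: successors {w0}; []q & q there: w0:F. ✗
Satisfying worlds: {w5}.
So []([]q & q) fails at the other 6 worlds.

6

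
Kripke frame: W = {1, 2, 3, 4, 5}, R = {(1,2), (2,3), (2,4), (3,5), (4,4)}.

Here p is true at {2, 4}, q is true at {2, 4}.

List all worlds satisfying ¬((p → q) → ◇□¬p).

{1, 4, 5}

1: (p → q) → ◇□¬p is F. ✓
2: (p → q) → ◇□¬p is T. ✗
3: (p → q) → ◇□¬p is T. ✗
4: (p → q) → ◇□¬p is F. ✓
5: (p → q) → ◇□¬p is F. ✓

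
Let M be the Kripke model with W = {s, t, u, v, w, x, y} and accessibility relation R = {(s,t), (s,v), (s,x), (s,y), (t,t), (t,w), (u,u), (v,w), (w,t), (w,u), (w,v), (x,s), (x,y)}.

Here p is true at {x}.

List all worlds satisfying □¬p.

{t, u, v, w, x, y}

s: successors {t, v, x, y}; ¬p there: t:T, v:T, x:F, y:T. ✗
t: successors {t, w}; ¬p there: t:T, w:T. ✓
u: successors {u}; ¬p there: u:T. ✓
v: successors {w}; ¬p there: w:T. ✓
w: successors {t, u, v}; ¬p there: t:T, u:T, v:T. ✓
x: successors {s, y}; ¬p there: s:T, y:T. ✓
y: no successors, so □¬p holds vacuously. ✓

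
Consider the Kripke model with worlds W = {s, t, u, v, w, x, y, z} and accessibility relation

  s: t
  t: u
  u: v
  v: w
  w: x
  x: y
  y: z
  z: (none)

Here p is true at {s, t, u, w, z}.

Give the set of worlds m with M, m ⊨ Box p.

{s, t, v, y, z}

s: successors {t}; p there: t:T. ✓
t: successors {u}; p there: u:T. ✓
u: successors {v}; p there: v:F. ✗
v: successors {w}; p there: w:T. ✓
w: successors {x}; p there: x:F. ✗
x: successors {y}; p there: y:F. ✗
y: successors {z}; p there: z:T. ✓
z: no successors, so Box p holds vacuously. ✓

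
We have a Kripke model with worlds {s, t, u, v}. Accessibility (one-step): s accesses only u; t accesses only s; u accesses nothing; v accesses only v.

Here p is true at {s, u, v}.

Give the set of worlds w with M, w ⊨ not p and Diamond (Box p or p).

{t}

s: not p is F, Diamond (Box p or p) is T. ✗
t: not p is T, Diamond (Box p or p) is T. ✓
u: not p is F, Diamond (Box p or p) is F. ✗
v: not p is F, Diamond (Box p or p) is T. ✗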